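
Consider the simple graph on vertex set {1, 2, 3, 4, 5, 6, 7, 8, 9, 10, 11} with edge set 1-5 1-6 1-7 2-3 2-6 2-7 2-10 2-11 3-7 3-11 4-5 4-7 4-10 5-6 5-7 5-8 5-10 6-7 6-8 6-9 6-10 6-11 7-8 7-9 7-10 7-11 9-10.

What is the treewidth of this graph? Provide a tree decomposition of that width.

The largest bag has 4 vertices, giving width 3; this decomposition certifies tw(G) ≤ 3. Conversely, {2, 3, 7, 11} is a clique of size 4, and the vertices of any clique must share a bag in every tree decomposition; so some bag has ≥ 4 vertices and tw(G) ≥ 3. The upper and lower bounds meet at 3, so that is the treewidth.

Treewidth 3.
One optimal decomposition is:
Bags: B1 = {5, 6, 7, 10}  B2 = {5, 6, 7, 8}  B3 = {6, 7, 9, 10}  B4 = {2, 6, 7, 10}  B5 = {1, 5, 6, 7}  B6 = {2, 6, 7, 11}  B7 = {4, 5, 7, 10}  B8 = {2, 3, 7, 11}
Tree: B1–B2, B1–B3, B3–B4, B1–B5, B4–B6, B1–B7, B6–B8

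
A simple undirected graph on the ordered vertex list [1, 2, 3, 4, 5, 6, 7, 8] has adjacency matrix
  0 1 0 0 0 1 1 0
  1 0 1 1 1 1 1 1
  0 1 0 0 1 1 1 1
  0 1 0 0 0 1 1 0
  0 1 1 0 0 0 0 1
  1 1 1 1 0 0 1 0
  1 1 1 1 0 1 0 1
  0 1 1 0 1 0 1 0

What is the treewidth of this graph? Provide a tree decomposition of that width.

The largest bag has 4 vertices, giving width 3; this decomposition certifies tw(G) ≤ 3. For the lower bound, the 4 vertices {2, 3, 5, 8} are pairwise adjacent, and any tree decomposition puts a clique entirely inside one bag — forcing width ≥ 3. Combining the bounds, tw(G) = 3.

Treewidth 3.
One optimal decomposition is:
Bags: B1 = {2, 3, 6, 7}  B2 = {1, 2, 6, 7}  B3 = {2, 4, 6, 7}  B4 = {2, 3, 7, 8}  B5 = {2, 3, 5, 8}
Tree: B1–B2, B2–B3, B1–B4, B4–B5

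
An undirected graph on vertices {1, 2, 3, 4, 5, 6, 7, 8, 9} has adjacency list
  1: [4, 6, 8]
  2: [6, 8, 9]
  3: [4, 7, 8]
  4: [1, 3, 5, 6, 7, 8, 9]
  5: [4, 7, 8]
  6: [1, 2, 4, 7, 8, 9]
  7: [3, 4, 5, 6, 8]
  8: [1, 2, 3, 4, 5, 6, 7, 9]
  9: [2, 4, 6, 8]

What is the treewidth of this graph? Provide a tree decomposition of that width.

Treewidth 3.
Bags: B1 = {4, 6, 7, 8}  B2 = {4, 6, 8, 9}  B3 = {1, 4, 6, 8}  B4 = {3, 4, 7, 8}  B5 = {2, 6, 8, 9}  B6 = {4, 5, 7, 8}
Tree: B1–B2, B1–B3, B1–B4, B2–B5, B1–B6

Each bag holds 4 vertices, so the decomposition has width 3, which upper-bounds the treewidth. For the lower bound, the 4 vertices {2, 6, 8, 9} are pairwise adjacent, and any tree decomposition puts a clique entirely inside one bag — forcing width ≥ 3. Combining the bounds, tw(G) = 3.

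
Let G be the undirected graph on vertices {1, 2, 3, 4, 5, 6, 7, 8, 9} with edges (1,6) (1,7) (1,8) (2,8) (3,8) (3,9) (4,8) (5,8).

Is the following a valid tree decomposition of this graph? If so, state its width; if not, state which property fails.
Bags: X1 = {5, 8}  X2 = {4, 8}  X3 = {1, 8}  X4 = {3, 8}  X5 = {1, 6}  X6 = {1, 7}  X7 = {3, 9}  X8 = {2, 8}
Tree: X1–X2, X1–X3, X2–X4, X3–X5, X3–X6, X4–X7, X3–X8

Yes; width 1.

Checking the three conditions: (i) the bags cover all of {1, 2, 3, 4, 5, 6, 7, 8, 9}; (ii) for each edge, some bag contains both endpoints; (iii) the bags containing any fixed vertex form a subtree. All hold, so the decomposition is valid with width 2 − 1 = 1.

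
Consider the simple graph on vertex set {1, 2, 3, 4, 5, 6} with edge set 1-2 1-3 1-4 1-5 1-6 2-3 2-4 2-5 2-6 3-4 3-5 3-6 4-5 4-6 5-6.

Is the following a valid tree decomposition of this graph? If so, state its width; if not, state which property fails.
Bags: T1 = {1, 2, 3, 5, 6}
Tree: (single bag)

A tree decomposition must satisfy three properties: every vertex lies in some bag; for every edge, both endpoints lie together in some bag; and for every vertex, the bags containing it form a connected subtree. Here vertex 4 appears in no bag, so the decomposition is invalid.

No — vertex 4 appears in no bag.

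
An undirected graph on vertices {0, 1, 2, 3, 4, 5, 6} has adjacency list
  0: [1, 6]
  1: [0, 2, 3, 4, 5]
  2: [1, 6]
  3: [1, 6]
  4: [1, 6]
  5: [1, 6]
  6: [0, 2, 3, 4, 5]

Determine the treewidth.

2

A width-2 tree decomposition is:
Bags: B1 = {1, 3, 6}  B2 = {1, 4, 6}  B3 = {1, 5, 6}  B4 = {1, 2, 6}  B5 = {0, 1, 6}
Tree: B1–B2, B2–B3, B3–B4, B4–B5
Each bag holds 3 vertices, so the decomposition has width 2, which upper-bounds the treewidth. For the lower bound, G contains the cycle 6–3–1–4–6, so G is not a forest; only forests have treewidth ≤ 1, hence tw(G) ≥ 2. Combining the bounds, tw(G) = 2.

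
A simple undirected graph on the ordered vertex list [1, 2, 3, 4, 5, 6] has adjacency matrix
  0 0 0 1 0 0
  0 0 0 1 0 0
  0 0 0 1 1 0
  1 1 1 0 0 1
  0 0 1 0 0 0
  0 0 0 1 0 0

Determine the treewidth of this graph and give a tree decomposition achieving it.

Treewidth 1.
One such decomposition:
Bags: B1 = {2, 4}  B2 = {4, 6}  B3 = {3, 4}  B4 = {1, 4}  B5 = {3, 5}
Tree: B1–B2, B2–B3, B3–B4, B3–B5

Every bag has size at most 2, so the width is 2 − 1 = 1 and tw(G) ≤ 1. Since G has at least one edge (e.g. 2–4), it is not an edgeless graph, so tw(G) ≥ 1. The upper and lower bounds meet at 1, so that is the treewidth.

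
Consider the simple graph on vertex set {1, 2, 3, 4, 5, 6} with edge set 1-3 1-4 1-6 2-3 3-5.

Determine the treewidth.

1

A width-1 tree decomposition is:
Bags: B1 = {1, 4}  B2 = {1, 3}  B3 = {2, 3}  B4 = {1, 6}  B5 = {3, 5}
Tree: B1–B2, B2–B3, B1–B4, B2–B5
Every bag has size at most 2, so the width is 2 − 1 = 1 and tw(G) ≤ 1. Since G has at least one edge (e.g. 4–1), it is not an edgeless graph, so tw(G) ≥ 1. The upper and lower bounds meet at 1, so that is the treewidth.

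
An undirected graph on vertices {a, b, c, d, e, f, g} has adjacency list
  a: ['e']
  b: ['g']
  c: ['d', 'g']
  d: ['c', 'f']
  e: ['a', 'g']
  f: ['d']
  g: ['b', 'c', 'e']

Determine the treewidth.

1

A width-1 tree decomposition is:
Bags: B1 = {e, g}  B2 = {c, g}  B3 = {a, e}  B4 = {c, d}  B5 = {b, g}  B6 = {d, f}
Tree: B1–B2, B1–B3, B2–B4, B2–B5, B4–B6
Each bag holds 2 vertices, so the decomposition has width 1, which upper-bounds the treewidth. Since G has at least one edge (e.g. e–g), it is not an edgeless graph, so tw(G) ≥ 1. The upper and lower bounds meet at 1, so that is the treewidth.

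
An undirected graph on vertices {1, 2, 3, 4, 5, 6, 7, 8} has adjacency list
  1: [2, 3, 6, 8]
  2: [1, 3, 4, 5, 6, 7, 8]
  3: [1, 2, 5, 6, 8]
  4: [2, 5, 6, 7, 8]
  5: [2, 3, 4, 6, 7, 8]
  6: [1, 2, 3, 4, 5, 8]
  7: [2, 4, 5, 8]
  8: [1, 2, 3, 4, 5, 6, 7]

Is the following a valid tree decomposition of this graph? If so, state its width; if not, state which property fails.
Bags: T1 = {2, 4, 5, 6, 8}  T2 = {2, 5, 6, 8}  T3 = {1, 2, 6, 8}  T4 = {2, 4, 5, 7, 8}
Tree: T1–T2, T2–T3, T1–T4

A tree decomposition must satisfy three properties: every vertex lies in some bag; for every edge, both endpoints lie together in some bag; and for every vertex, the bags containing it form a connected subtree. Here vertex 3 appears in no bag, so the decomposition is invalid.

No — vertex 3 appears in no bag.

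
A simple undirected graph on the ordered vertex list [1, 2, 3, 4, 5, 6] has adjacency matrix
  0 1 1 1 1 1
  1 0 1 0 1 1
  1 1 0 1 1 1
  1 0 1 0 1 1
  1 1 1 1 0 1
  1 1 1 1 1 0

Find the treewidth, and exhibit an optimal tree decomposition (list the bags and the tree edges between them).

The largest bag has 5 vertices, giving width 4; this decomposition certifies tw(G) ≤ 4. Conversely, {1, 2, 3, 5, 6} is a clique of size 5, and the vertices of any clique must share a bag in every tree decomposition; so some bag has ≥ 5 vertices and tw(G) ≥ 4. The upper and lower bounds meet at 4, so that is the treewidth.

Treewidth 4.
One such decomposition:
Bags: B1 = {1, 3, 4, 5, 6}  B2 = {1, 2, 3, 5, 6}
Tree: B1–B2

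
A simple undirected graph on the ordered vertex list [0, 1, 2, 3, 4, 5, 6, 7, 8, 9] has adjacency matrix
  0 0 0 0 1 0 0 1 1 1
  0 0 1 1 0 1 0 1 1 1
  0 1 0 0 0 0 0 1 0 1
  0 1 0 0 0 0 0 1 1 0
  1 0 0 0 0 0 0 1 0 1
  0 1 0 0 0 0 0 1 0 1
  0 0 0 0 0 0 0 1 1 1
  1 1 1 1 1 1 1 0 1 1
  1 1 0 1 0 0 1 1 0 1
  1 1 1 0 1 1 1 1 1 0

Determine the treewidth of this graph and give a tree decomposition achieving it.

Treewidth 3.
One such decomposition:
Bags: B1 = {0, 7, 8, 9}  B2 = {6, 7, 8, 9}  B3 = {1, 7, 8, 9}  B4 = {1, 3, 7, 8}  B5 = {1, 2, 7, 9}  B6 = {0, 4, 7, 9}  B7 = {1, 5, 7, 9}
Tree: B1–B2, B1–B3, B3–B4, B3–B5, B1–B6, B5–B7

The largest bag has 4 vertices, giving width 3; this decomposition certifies tw(G) ≤ 3. Conversely, {0, 7, 8, 9} is a clique of size 4, and the vertices of any clique must share a bag in every tree decomposition; so some bag has ≥ 4 vertices and tw(G) ≥ 3. Hence tw(G) = 3 exactly.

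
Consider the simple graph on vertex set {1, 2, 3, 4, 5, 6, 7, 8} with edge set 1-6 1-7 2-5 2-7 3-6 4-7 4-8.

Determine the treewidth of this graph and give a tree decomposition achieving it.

Treewidth 1.
Bags: B1 = {1, 7}  B2 = {1, 6}  B3 = {2, 7}  B4 = {3, 6}  B5 = {4, 7}  B6 = {4, 8}  B7 = {2, 5}
Tree: B1–B2, B1–B3, B2–B4, B3–B5, B5–B6, B3–B7

Every bag has size at most 2, so the width is 2 − 1 = 1 and tw(G) ≤ 1. Since G has at least one edge (e.g. 7–1), it is not an edgeless graph, so tw(G) ≥ 1. Hence tw(G) = 1 exactly.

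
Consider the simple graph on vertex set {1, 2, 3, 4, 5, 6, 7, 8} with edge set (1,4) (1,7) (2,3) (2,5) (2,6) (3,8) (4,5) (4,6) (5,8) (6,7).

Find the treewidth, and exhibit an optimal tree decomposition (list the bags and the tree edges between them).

Each bag holds 3 vertices, so the decomposition has width 2, which upper-bounds the treewidth. Since 7–1–4–6–7 is a cycle in G, G is not acyclic. Forests are exactly the graphs of treewidth ≤ 1, so tw(G) ≥ 2. Combining the bounds, tw(G) = 2.

Treewidth 2.
One optimal decomposition is:
Bags: B1 = {1, 6, 7}  B2 = {1, 4, 6}  B3 = {2, 4, 6}  B4 = {2, 4, 5}  B5 = {2, 3, 5}  B6 = {3, 5, 8}
Tree: B1–B2, B2–B3, B3–B4, B4–B5, B5–B6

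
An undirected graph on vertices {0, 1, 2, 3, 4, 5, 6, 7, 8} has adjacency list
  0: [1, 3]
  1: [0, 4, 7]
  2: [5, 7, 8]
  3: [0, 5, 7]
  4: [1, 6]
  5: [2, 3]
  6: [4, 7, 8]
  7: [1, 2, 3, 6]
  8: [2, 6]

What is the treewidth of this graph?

3

A width-3 tree decomposition is:
Bags: B1 = {0, 1, 4, 6}  B2 = {0, 1, 6, 7}  B3 = {0, 3, 6, 7}  B4 = {3, 6, 7, 8}  B5 = {2, 3, 7, 8}  B6 = {2, 3, 5, 8}
Tree: B1–B2, B2–B3, B3–B4, B4–B5, B5–B6
Each bag holds 4 vertices, so the decomposition has width 3, which upper-bounds the treewidth. For the lower bound: the 4 vertex sets {0,1,4}, {6}, {7}, {2,3,5,8} are disjoint, each induces a connected subgraph, and every pair is joined by at least one edge of G. Contracting each set to a single vertex therefore yields K_{4} as a minor, and since treewidth is minor-monotone, tw(G) ≥ tw(K_{4}) = 3. Therefore the treewidth is 3.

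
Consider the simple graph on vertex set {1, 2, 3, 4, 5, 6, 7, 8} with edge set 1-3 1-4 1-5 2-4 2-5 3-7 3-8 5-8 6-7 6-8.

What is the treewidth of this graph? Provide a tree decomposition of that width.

Treewidth 2.
One such decomposition:
Bags: B1 = {6, 7, 8}  B2 = {3, 7, 8}  B3 = {3, 5, 8}  B4 = {1, 3, 5}  B5 = {1, 2, 5}  B6 = {1, 2, 4}
Tree: B1–B2, B2–B3, B3–B4, B4–B5, B5–B6

The largest bag has 3 vertices, giving width 2; this decomposition certifies tw(G) ≤ 2. For the lower bound, G contains the cycle 6–7–3–8–6, so G is not a forest; only forests have treewidth ≤ 1, hence tw(G) ≥ 2. Therefore the treewidth is 2.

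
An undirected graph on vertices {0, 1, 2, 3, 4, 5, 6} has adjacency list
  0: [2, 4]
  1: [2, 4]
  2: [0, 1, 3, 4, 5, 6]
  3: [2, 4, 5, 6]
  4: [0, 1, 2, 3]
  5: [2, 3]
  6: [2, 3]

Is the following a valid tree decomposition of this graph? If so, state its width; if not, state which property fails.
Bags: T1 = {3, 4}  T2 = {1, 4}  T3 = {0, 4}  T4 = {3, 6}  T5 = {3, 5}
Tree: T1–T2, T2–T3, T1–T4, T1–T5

No — vertex 2 appears in no bag.

A tree decomposition must satisfy three properties: every vertex lies in some bag; for every edge, both endpoints lie together in some bag; and for every vertex, the bags containing it form a connected subtree. Here vertex 2 appears in no bag, so the decomposition is invalid.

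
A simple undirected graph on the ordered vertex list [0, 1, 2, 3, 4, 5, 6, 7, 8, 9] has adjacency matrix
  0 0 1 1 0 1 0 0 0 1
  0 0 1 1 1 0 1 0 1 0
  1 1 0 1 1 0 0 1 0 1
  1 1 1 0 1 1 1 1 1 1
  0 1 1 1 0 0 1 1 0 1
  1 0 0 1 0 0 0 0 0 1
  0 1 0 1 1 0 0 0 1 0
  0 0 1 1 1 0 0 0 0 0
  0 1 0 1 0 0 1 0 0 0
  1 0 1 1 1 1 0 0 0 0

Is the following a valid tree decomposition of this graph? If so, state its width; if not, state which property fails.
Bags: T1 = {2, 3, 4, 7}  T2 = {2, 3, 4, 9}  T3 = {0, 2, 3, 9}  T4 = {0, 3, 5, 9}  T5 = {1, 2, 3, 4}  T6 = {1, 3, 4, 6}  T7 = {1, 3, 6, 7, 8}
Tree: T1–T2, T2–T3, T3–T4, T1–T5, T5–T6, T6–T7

A tree decomposition must satisfy three properties: every vertex lies in some bag; for every edge, both endpoints lie together in some bag; and for every vertex, the bags containing it form a connected subtree. Here bags containing vertex 7 are not connected in the tree, so the decomposition is invalid.

No — bags containing vertex 7 are not connected in the tree.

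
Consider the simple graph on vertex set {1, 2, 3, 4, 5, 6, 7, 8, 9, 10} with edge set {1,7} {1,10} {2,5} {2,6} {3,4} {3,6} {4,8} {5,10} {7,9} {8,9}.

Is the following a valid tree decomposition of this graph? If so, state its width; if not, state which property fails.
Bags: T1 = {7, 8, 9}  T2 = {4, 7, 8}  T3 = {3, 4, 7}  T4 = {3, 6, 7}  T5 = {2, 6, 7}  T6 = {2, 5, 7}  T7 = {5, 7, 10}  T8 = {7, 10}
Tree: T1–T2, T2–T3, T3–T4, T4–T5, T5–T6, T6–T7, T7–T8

A tree decomposition must satisfy three properties: every vertex lies in some bag; for every edge, both endpoints lie together in some bag; and for every vertex, the bags containing it form a connected subtree. Here vertex 1 appears in no bag, so the decomposition is invalid.

No — vertex 1 appears in no bag.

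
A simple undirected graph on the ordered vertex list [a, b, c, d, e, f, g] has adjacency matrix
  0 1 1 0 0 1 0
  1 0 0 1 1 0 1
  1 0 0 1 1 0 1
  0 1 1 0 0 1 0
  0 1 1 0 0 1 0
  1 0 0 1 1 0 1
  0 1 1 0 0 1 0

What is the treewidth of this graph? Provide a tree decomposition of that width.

Treewidth 3.
One optimal decomposition is:
Bags: B1 = {b, c, f, g}  B2 = {b, c, e, f}  B3 = {b, c, d, f}  B4 = {a, b, c, f}
Tree: B1–B2, B2–B3, B3–B4

Every bag has size at most 4, so the width is 4 − 1 = 3 and tw(G) ≤ 3. For the lower bound: the 4 vertex sets {b,g}, {c,e}, {f}, {d} are disjoint, each induces a connected subgraph, and every pair is joined by at least one edge of G. Contracting each set to a single vertex therefore yields K_{4} as a minor, and since treewidth is minor-monotone, tw(G) ≥ tw(K_{4}) = 3. Therefore the treewidth is 3.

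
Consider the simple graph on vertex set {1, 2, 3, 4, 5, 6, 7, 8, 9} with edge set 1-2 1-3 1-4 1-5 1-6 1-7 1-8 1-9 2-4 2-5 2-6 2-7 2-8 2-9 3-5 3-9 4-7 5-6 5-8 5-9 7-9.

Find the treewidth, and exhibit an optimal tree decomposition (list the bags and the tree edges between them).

Treewidth 3.
One optimal decomposition is:
Bags: B1 = {1, 2, 5, 6}  B2 = {1, 2, 5, 9}  B3 = {1, 2, 7, 9}  B4 = {1, 2, 5, 8}  B5 = {1, 3, 5, 9}  B6 = {1, 2, 4, 7}
Tree: B1–B2, B2–B3, B2–B4, B2–B5, B3–B6

Each bag holds 4 vertices, so the decomposition has width 3, which upper-bounds the treewidth. Conversely, {1, 2, 4, 7} is a clique of size 4, and the vertices of any clique must share a bag in every tree decomposition; so some bag has ≥ 4 vertices and tw(G) ≥ 3. Therefore the treewidth is 3.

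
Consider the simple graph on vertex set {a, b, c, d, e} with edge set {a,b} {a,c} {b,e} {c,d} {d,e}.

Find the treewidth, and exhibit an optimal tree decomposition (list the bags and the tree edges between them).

The largest bag has 3 vertices, giving width 2; this decomposition certifies tw(G) ≤ 2. Since c–d–e–b–a–c is a cycle in G, G is not acyclic. Forests are exactly the graphs of treewidth ≤ 1, so tw(G) ≥ 2. Combining the bounds, tw(G) = 2.

Treewidth 2.
Bags: B1 = {c, d, e}  B2 = {b, c, e}  B3 = {a, b, c}
Tree: B1–B2, B2–B3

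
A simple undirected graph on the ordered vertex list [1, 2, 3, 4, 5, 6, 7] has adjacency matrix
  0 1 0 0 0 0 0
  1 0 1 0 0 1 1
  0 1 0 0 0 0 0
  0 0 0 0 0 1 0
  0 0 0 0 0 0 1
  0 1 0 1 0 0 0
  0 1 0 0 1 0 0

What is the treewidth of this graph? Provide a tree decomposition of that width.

Every bag has size at most 2, so the width is 2 − 1 = 1 and tw(G) ≤ 1. Any graph with an edge has treewidth ≥ 1, and G has the edge 2–6. Combining the bounds, tw(G) = 1.

Treewidth 1.
One optimal decomposition is:
Bags: B1 = {2, 6}  B2 = {1, 2}  B3 = {2, 7}  B4 = {5, 7}  B5 = {4, 6}  B6 = {2, 3}
Tree: B1–B2, B1–B3, B3–B4, B1–B5, B3–B6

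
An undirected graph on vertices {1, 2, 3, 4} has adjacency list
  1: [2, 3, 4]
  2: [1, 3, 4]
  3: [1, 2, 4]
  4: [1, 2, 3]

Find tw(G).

3

A width-3 tree decomposition is:
Bags: B1 = {1, 2, 3, 4}
Tree: (single bag)
A single bag containing all 4 vertices is trivially a valid decomposition of width 3. Conversely, {1, 2, 3, 4} is a clique of size 4, and the vertices of any clique must share a bag in every tree decomposition; so some bag has ≥ 4 vertices and tw(G) ≥ 3. Hence tw(G) = 3 exactly.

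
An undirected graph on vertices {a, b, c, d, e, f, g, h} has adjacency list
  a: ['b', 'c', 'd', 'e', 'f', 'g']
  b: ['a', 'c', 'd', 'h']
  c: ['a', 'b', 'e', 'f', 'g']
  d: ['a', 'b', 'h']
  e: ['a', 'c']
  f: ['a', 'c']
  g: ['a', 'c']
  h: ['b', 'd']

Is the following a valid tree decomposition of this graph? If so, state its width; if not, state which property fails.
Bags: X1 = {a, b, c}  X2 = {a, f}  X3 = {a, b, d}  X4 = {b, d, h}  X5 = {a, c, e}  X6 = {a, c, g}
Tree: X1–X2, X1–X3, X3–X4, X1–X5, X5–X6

No — edge (c,f) lies in no bag.

A tree decomposition must satisfy three properties: every vertex lies in some bag; for every edge, both endpoints lie together in some bag; and for every vertex, the bags containing it form a connected subtree. Here edge (c,f) lies in no bag, so the decomposition is invalid.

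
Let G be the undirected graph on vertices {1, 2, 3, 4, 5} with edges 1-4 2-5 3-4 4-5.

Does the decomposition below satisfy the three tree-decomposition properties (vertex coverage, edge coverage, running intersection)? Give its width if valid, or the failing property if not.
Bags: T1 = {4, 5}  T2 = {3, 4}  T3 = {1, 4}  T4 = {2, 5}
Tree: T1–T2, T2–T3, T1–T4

Vertex coverage: the bags together contain {1, 2, 3, 4, 5}, the full vertex set. Edge coverage: each edge of G has both endpoints in at least one bag. Running intersection: for every vertex, the bags containing it form a connected subtree. All three properties hold, so this is a valid tree decomposition of width max|bag| − 1 = 1, and hence tw(G) ≤ 1.

Yes; width 1.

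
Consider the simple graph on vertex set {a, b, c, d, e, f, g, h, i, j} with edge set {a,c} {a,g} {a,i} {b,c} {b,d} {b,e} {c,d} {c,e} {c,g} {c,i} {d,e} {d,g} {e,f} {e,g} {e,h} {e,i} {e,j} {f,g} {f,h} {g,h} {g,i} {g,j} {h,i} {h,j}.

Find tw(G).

3

A width-3 tree decomposition is:
Bags: B1 = {c, e, g, i}  B2 = {a, c, g, i}  B3 = {c, d, e, g}  B4 = {e, g, h, i}  B5 = {e, f, g, h}  B6 = {e, g, h, j}  B7 = {b, c, d, e}
Tree: B1–B2, B1–B3, B1–B4, B4–B5, B4–B6, B3–B7
The largest bag has 4 vertices, giving width 3; this decomposition certifies tw(G) ≤ 3. On the other hand G contains the 4-clique {c, d, e, g}. A clique must lie in a single bag of any decomposition, so no decomposition can have width below 3. Hence tw(G) = 3 exactly.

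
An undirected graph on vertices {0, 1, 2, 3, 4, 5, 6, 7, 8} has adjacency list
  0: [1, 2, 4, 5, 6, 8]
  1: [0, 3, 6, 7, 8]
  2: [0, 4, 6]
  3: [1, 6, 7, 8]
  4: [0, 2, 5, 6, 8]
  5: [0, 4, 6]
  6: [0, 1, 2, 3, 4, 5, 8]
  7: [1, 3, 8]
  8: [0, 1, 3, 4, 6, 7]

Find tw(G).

3

A width-3 tree decomposition is:
Bags: B1 = {1, 3, 6, 8}  B2 = {0, 1, 6, 8}  B3 = {1, 3, 7, 8}  B4 = {0, 4, 6, 8}  B5 = {0, 4, 5, 6}  B6 = {0, 2, 4, 6}
Tree: B1–B2, B1–B3, B2–B4, B4–B5, B4–B6
The largest bag has 4 vertices, giving width 3; this decomposition certifies tw(G) ≤ 3. For the lower bound, the 4 vertices {0, 1, 6, 8} are pairwise adjacent, and any tree decomposition puts a clique entirely inside one bag — forcing width ≥ 3. The upper and lower bounds meet at 3, so that is the treewidth.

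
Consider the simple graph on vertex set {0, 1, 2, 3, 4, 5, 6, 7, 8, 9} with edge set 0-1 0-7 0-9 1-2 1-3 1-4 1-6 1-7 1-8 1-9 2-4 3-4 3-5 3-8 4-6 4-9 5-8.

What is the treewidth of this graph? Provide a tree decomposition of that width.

Treewidth 2.
Bags: B1 = {0, 1, 9}  B2 = {1, 4, 9}  B3 = {1, 3, 4}  B4 = {1, 3, 8}  B5 = {1, 2, 4}  B6 = {3, 5, 8}  B7 = {0, 1, 7}  B8 = {1, 4, 6}
Tree: B1–B2, B2–B3, B3–B4, B2–B5, B4–B6, B1–B7, B3–B8

Each bag holds 3 vertices, so the decomposition has width 2, which upper-bounds the treewidth. Conversely, {0, 1, 9} is a clique of size 3, and the vertices of any clique must share a bag in every tree decomposition; so some bag has ≥ 3 vertices and tw(G) ≥ 2. The upper and lower bounds meet at 2, so that is the treewidth.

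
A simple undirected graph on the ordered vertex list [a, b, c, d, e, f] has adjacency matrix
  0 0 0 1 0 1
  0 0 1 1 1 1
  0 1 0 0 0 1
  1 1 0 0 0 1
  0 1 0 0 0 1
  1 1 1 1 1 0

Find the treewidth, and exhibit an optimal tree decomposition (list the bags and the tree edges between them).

The largest bag has 3 vertices, giving width 2; this decomposition certifies tw(G) ≤ 2. For the lower bound, the 3 vertices {a, d, f} are pairwise adjacent, and any tree decomposition puts a clique entirely inside one bag — forcing width ≥ 2. Combining the bounds, tw(G) = 2.

Treewidth 2.
Bags: B1 = {b, e, f}  B2 = {b, c, f}  B3 = {b, d, f}  B4 = {a, d, f}
Tree: B1–B2, B2–B3, B3–B4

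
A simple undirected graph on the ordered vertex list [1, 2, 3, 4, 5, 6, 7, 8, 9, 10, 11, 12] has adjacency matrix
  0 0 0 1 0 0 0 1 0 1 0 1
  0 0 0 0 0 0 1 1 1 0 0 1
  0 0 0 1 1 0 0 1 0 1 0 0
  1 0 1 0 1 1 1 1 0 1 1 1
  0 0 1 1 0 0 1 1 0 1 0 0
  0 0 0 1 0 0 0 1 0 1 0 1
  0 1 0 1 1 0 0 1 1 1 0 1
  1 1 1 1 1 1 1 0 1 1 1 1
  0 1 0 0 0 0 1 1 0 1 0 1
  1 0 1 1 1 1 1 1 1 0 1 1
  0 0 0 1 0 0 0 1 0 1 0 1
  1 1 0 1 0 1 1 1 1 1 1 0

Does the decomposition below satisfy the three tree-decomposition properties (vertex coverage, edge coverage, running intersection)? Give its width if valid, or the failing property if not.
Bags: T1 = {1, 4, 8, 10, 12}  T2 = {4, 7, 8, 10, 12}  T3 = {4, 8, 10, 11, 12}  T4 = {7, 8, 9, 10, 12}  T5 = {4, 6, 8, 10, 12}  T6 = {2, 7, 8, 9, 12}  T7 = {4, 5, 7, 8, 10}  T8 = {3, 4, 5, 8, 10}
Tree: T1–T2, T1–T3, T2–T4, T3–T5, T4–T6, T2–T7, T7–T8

Vertex coverage: the bags together contain {1, 2, 3, 4, 5, 6, 7, 8, 9, 10, 11, 12}, the full vertex set. Edge coverage: each edge of G has both endpoints in at least one bag. Running intersection: for every vertex, the bags containing it form a connected subtree. All three properties hold, so this is a valid tree decomposition of width max|bag| − 1 = 4, and hence tw(G) ≤ 4.

Yes; width 4.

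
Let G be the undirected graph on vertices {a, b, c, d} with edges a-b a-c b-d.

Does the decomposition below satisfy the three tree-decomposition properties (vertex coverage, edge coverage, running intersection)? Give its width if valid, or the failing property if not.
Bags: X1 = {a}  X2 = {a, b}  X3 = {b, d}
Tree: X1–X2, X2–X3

A tree decomposition must satisfy three properties: every vertex lies in some bag; for every edge, both endpoints lie together in some bag; and for every vertex, the bags containing it form a connected subtree. Here vertex c appears in no bag, so the decomposition is invalid.

No — vertex c appears in no bag.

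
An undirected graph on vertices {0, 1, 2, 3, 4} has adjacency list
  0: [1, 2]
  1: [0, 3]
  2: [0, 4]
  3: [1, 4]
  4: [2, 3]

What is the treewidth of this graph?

2

A width-2 tree decomposition is:
Bags: B1 = {0, 1, 3}  B2 = {0, 3, 4}  B3 = {0, 2, 4}
Tree: B1–B2, B2–B3
Each bag holds 3 vertices, so the decomposition has width 2, which upper-bounds the treewidth. The edges 0–1–3–4–2–0 form a cycle, so G is not a tree and its treewidth is at least 2. Therefore the treewidth is 2.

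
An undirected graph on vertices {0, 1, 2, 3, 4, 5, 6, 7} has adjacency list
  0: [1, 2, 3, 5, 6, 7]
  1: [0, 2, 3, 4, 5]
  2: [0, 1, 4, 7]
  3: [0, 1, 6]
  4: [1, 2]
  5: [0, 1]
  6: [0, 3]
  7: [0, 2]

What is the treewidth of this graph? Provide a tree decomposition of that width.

Every bag has size at most 3, so the width is 3 − 1 = 2 and tw(G) ≤ 2. Conversely, {0, 1, 2} is a clique of size 3, and the vertices of any clique must share a bag in every tree decomposition; so some bag has ≥ 3 vertices and tw(G) ≥ 2. Therefore the treewidth is 2.

Treewidth 2.
One optimal decomposition is:
Bags: B1 = {0, 1, 2}  B2 = {0, 1, 5}  B3 = {0, 1, 3}  B4 = {0, 2, 7}  B5 = {0, 3, 6}  B6 = {1, 2, 4}
Tree: B1–B2, B1–B3, B1–B4, B3–B5, B1–B6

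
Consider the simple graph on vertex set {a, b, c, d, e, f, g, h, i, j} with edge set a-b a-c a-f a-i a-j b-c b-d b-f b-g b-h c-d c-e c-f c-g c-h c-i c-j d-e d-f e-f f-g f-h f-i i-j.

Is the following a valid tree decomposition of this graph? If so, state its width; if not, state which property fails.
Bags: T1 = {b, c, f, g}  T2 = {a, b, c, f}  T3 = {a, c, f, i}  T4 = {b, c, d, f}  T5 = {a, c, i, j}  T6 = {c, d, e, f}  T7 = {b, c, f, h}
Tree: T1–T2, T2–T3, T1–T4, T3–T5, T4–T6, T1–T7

Yes; width 3.

Checking the three conditions: (i) the bags cover all of {a, b, c, d, e, f, g, h, i, j}; (ii) for each edge, some bag contains both endpoints; (iii) the bags containing any fixed vertex form a subtree. All hold, so the decomposition is valid with width 4 − 1 = 3.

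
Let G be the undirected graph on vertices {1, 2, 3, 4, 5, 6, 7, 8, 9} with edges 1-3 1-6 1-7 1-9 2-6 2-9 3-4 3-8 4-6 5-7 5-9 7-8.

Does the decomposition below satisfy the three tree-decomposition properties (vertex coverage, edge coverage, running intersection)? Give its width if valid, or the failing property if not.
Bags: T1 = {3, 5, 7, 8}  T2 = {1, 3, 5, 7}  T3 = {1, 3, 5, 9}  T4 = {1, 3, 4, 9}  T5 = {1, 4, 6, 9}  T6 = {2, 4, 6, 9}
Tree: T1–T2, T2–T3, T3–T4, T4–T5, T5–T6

Yes; width 3.

Checking the three conditions: (i) the bags cover all of {1, 2, 3, 4, 5, 6, 7, 8, 9}; (ii) for each edge, some bag contains both endpoints; (iii) the bags containing any fixed vertex form a subtree. All hold, so the decomposition is valid with width 4 − 1 = 3.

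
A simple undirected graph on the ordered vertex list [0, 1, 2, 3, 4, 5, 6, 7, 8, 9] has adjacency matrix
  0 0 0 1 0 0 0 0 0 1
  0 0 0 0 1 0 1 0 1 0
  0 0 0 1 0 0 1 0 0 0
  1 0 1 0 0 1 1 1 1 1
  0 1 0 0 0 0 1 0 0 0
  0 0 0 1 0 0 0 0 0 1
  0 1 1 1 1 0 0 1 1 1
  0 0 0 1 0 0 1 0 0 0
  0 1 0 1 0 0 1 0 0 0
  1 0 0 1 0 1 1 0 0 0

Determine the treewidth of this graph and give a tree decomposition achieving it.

Treewidth 2.
One such decomposition:
Bags: B1 = {0, 3, 9}  B2 = {3, 5, 9}  B3 = {3, 6, 9}  B4 = {3, 6, 7}  B5 = {2, 3, 6}  B6 = {3, 6, 8}  B7 = {1, 6, 8}  B8 = {1, 4, 6}
Tree: B1–B2, B2–B3, B3–B4, B3–B5, B3–B6, B6–B7, B7–B8

Every bag has size at most 3, so the width is 3 − 1 = 2 and tw(G) ≤ 2. Conversely, {1, 6, 8} is a clique of size 3, and the vertices of any clique must share a bag in every tree decomposition; so some bag has ≥ 3 vertices and tw(G) ≥ 2. Combining the bounds, tw(G) = 2.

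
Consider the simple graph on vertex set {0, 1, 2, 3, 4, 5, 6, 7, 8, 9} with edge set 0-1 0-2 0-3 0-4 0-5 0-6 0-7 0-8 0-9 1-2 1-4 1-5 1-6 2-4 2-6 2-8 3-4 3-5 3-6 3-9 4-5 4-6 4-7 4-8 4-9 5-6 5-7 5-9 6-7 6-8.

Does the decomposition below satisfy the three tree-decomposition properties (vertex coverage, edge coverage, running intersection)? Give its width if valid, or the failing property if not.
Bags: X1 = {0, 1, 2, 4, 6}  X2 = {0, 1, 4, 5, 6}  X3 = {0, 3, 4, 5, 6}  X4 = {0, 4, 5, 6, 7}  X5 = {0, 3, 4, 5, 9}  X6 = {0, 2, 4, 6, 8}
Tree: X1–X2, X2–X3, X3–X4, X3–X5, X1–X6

Vertex coverage: the bags together contain {0, 1, 2, 3, 4, 5, 6, 7, 8, 9}, the full vertex set. Edge coverage: each edge of G has both endpoints in at least one bag. Running intersection: for every vertex, the bags containing it form a connected subtree. All three properties hold, so this is a valid tree decomposition of width max|bag| − 1 = 4, and hence tw(G) ≤ 4.

Yes; width 4.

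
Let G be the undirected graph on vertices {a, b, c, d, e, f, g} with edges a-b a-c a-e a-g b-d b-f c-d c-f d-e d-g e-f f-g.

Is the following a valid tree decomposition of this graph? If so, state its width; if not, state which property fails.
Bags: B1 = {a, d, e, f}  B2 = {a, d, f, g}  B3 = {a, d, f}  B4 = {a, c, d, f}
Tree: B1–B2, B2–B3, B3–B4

A tree decomposition must satisfy three properties: every vertex lies in some bag; for every edge, both endpoints lie together in some bag; and for every vertex, the bags containing it form a connected subtree. Here vertex b appears in no bag, so the decomposition is invalid.

No — vertex b appears in no bag.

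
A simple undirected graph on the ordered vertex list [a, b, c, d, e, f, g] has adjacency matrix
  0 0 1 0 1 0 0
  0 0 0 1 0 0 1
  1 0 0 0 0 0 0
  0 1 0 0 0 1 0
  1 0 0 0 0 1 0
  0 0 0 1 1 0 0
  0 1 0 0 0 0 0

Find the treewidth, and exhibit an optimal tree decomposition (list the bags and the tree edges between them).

Each bag holds 2 vertices, so the decomposition has width 1, which upper-bounds the treewidth. Since G has at least one edge (e.g. c–a), it is not an edgeless graph, so tw(G) ≥ 1. The upper and lower bounds meet at 1, so that is the treewidth.

Treewidth 1.
One optimal decomposition is:
Bags: B1 = {a, c}  B2 = {a, e}  B3 = {e, f}  B4 = {d, f}  B5 = {b, d}  B6 = {b, g}
Tree: B1–B2, B2–B3, B3–B4, B4–B5, B5–B6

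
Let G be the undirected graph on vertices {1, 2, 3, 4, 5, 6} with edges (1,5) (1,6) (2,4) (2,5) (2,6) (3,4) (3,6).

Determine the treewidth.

A width-2 tree decomposition is:
Bags: B1 = {1, 2, 5}  B2 = {1, 2, 6}  B3 = {2, 4, 6}  B4 = {3, 4, 6}
Tree: B1–B2, B2–B3, B3–B4
Every bag has size at most 3, so the width is 3 − 1 = 2 and tw(G) ≤ 2. The edges 5–1–6–2–5 form a cycle, so G is not a tree and its treewidth is at least 2. Therefore the treewidth is 2.

2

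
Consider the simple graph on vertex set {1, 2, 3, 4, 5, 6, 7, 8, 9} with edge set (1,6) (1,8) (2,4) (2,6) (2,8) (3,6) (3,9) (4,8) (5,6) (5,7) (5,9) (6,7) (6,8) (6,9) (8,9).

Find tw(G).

A width-2 tree decomposition is:
Bags: B1 = {1, 6, 8}  B2 = {6, 8, 9}  B3 = {2, 6, 8}  B4 = {2, 4, 8}  B5 = {5, 6, 9}  B6 = {5, 6, 7}  B7 = {3, 6, 9}
Tree: B1–B2, B1–B3, B3–B4, B2–B5, B5–B6, B2–B7
The largest bag has 3 vertices, giving width 2; this decomposition certifies tw(G) ≤ 2. For the lower bound, the 3 vertices {2, 4, 8} are pairwise adjacent, and any tree decomposition puts a clique entirely inside one bag — forcing width ≥ 2. The upper and lower bounds meet at 2, so that is the treewidth.

2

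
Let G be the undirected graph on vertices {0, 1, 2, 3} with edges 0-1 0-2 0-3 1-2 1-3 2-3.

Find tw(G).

A width-3 tree decomposition is:
Bags: B1 = {0, 1, 2, 3}
Tree: (single bag)
A single bag containing all 4 vertices is trivially a valid decomposition of width 3. Conversely, {0, 1, 2, 3} is a clique of size 4, and the vertices of any clique must share a bag in every tree decomposition; so some bag has ≥ 4 vertices and tw(G) ≥ 3. Hence tw(G) = 3 exactly.

3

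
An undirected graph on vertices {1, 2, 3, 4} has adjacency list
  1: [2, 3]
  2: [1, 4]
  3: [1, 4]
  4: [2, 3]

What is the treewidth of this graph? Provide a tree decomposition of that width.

Treewidth 2.
One such decomposition:
Bags: B1 = {1, 2, 4}  B2 = {1, 3, 4}
Tree: B1–B2

The largest bag has 3 vertices, giving width 2; this decomposition certifies tw(G) ≤ 2. The edges 1–2–4–3–1 form a cycle, so G is not a tree and its treewidth is at least 2. Combining the bounds, tw(G) = 2.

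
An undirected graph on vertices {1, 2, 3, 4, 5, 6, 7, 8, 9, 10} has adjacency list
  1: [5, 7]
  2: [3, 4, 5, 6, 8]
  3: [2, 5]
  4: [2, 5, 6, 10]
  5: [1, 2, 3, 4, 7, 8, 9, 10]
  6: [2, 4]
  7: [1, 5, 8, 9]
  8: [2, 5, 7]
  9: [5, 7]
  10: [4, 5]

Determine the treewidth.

2

A width-2 tree decomposition is:
Bags: B1 = {2, 5, 8}  B2 = {2, 4, 5}  B3 = {2, 3, 5}  B4 = {4, 5, 10}  B5 = {5, 7, 8}  B6 = {1, 5, 7}  B7 = {2, 4, 6}  B8 = {5, 7, 9}
Tree: B1–B2, B2–B3, B2–B4, B1–B5, B5–B6, B2–B7, B5–B8
Every bag has size at most 3, so the width is 3 − 1 = 2 and tw(G) ≤ 2. Conversely, {1, 5, 7} is a clique of size 3, and the vertices of any clique must share a bag in every tree decomposition; so some bag has ≥ 3 vertices and tw(G) ≥ 2. Therefore the treewidth is 2.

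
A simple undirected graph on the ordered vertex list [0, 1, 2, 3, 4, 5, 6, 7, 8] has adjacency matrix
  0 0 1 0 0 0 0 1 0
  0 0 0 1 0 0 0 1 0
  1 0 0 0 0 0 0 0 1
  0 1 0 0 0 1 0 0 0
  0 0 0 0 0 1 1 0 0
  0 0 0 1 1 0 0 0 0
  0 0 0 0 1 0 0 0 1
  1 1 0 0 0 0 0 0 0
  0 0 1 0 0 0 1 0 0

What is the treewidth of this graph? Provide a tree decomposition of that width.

Treewidth 2.
Bags: B1 = {1, 3, 7}  B2 = {0, 3, 7}  B3 = {0, 2, 3}  B4 = {2, 3, 8}  B5 = {3, 6, 8}  B6 = {3, 4, 6}  B7 = {3, 4, 5}
Tree: B1–B2, B2–B3, B3–B4, B4–B5, B5–B6, B6–B7

Each bag holds 3 vertices, so the decomposition has width 2, which upper-bounds the treewidth. For the lower bound, G contains the cycle 3–1–7–0–2–8–6–4–5–3, so G is not a forest; only forests have treewidth ≤ 1, hence tw(G) ≥ 2. The upper and lower bounds meet at 2, so that is the treewidth.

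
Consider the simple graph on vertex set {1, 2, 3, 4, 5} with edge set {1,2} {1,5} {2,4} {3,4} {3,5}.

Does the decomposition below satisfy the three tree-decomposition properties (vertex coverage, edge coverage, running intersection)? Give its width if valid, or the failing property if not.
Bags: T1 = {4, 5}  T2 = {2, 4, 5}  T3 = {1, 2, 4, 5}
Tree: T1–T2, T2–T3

A tree decomposition must satisfy three properties: every vertex lies in some bag; for every edge, both endpoints lie together in some bag; and for every vertex, the bags containing it form a connected subtree. Here vertex 3 appears in no bag, so the decomposition is invalid.

No — vertex 3 appears in no bag.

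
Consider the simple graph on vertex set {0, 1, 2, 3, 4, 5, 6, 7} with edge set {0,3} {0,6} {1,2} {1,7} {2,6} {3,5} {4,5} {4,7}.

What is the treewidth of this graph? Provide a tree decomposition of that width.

Treewidth 2.
Bags: B1 = {0, 3, 5}  B2 = {0, 5, 6}  B3 = {2, 5, 6}  B4 = {1, 2, 5}  B5 = {1, 5, 7}  B6 = {4, 5, 7}
Tree: B1–B2, B2–B3, B3–B4, B4–B5, B5–B6

Each bag holds 3 vertices, so the decomposition has width 2, which upper-bounds the treewidth. For the lower bound, G contains the cycle 5–3–0–6–2–1–7–4–5, so G is not a forest; only forests have treewidth ≤ 1, hence tw(G) ≥ 2. Hence tw(G) = 2 exactly.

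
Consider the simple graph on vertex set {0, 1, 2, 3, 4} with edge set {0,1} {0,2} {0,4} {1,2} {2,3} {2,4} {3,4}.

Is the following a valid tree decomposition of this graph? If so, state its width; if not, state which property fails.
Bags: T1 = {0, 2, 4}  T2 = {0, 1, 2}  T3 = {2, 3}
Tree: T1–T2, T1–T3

No — edge (4,3) lies in no bag.

A tree decomposition must satisfy three properties: every vertex lies in some bag; for every edge, both endpoints lie together in some bag; and for every vertex, the bags containing it form a connected subtree. Here edge (4,3) lies in no bag, so the decomposition is invalid.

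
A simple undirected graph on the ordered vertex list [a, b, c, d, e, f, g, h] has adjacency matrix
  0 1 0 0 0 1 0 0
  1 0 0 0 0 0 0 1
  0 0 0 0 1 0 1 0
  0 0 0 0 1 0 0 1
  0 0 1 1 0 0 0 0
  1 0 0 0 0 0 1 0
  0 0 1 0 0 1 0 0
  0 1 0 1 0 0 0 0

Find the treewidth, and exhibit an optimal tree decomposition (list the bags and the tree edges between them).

Treewidth 2.
One such decomposition:
Bags: B1 = {b, d, h}  B2 = {a, b, d}  B3 = {a, d, f}  B4 = {d, f, g}  B5 = {c, d, g}  B6 = {c, d, e}
Tree: B1–B2, B2–B3, B3–B4, B4–B5, B5–B6

Every bag has size at most 3, so the width is 3 − 1 = 2 and tw(G) ≤ 2. Since d–h–b–a–f–g–c–e–d is a cycle in G, G is not acyclic. Forests are exactly the graphs of treewidth ≤ 1, so tw(G) ≥ 2. The upper and lower bounds meet at 2, so that is the treewidth.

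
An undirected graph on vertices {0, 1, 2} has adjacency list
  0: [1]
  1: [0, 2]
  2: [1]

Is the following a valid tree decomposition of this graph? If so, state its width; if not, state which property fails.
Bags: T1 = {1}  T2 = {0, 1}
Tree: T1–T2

A tree decomposition must satisfy three properties: every vertex lies in some bag; for every edge, both endpoints lie together in some bag; and for every vertex, the bags containing it form a connected subtree. Here vertex 2 appears in no bag, so the decomposition is invalid.

No — vertex 2 appears in no bag.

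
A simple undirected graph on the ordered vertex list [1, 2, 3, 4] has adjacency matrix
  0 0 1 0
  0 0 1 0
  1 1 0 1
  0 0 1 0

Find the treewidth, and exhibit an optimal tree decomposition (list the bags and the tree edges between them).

Every bag has size at most 2, so the width is 2 − 1 = 1 and tw(G) ≤ 1. Any graph with an edge has treewidth ≥ 1, and G has the edge 4–3. Combining the bounds, tw(G) = 1.

Treewidth 1.
One optimal decomposition is:
Bags: B1 = {3, 4}  B2 = {1, 3}  B3 = {2, 3}
Tree: B1–B2, B1–B3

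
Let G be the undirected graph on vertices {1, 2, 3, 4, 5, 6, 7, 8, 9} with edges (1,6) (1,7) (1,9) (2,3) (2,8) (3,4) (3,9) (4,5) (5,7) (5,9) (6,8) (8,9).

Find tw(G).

A width-3 tree decomposition is:
Bags: B1 = {1, 2, 6, 8}  B2 = {1, 2, 8, 9}  B3 = {1, 2, 3, 9}  B4 = {1, 3, 7, 9}  B5 = {3, 5, 7, 9}  B6 = {3, 4, 5, 7}
Tree: B1–B2, B2–B3, B3–B4, B4–B5, B5–B6
The largest bag has 4 vertices, giving width 3; this decomposition certifies tw(G) ≤ 3. For the lower bound: the 4 vertex sets {2,6,8}, {1}, {9}, {3,4,5,7} are disjoint, each induces a connected subgraph, and every pair is joined by at least one edge of G. Contracting each set to a single vertex therefore yields K_{4} as a minor, and since treewidth is minor-monotone, tw(G) ≥ tw(K_{4}) = 3. Hence tw(G) = 3 exactly.

3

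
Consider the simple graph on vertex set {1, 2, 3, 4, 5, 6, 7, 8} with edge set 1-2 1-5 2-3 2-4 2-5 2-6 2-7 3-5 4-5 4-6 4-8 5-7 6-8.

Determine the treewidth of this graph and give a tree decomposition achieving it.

Treewidth 2.
One such decomposition:
Bags: B1 = {2, 4, 5}  B2 = {2, 5, 7}  B3 = {1, 2, 5}  B4 = {2, 4, 6}  B5 = {4, 6, 8}  B6 = {2, 3, 5}
Tree: B1–B2, B1–B3, B1–B4, B4–B5, B2–B6

Each bag holds 3 vertices, so the decomposition has width 2, which upper-bounds the treewidth. Conversely, {4, 6, 8} is a clique of size 3, and the vertices of any clique must share a bag in every tree decomposition; so some bag has ≥ 3 vertices and tw(G) ≥ 2. Therefore the treewidth is 2.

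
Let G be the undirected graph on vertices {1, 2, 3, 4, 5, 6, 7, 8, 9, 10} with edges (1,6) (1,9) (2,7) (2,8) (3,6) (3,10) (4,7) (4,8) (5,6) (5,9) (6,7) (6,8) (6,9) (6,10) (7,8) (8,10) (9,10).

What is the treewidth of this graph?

A width-2 tree decomposition is:
Bags: B1 = {6, 7, 8}  B2 = {6, 8, 10}  B3 = {3, 6, 10}  B4 = {4, 7, 8}  B5 = {6, 9, 10}  B6 = {2, 7, 8}  B7 = {1, 6, 9}  B8 = {5, 6, 9}
Tree: B1–B2, B2–B3, B1–B4, B3–B5, B4–B6, B5–B7, B5–B8
Each bag holds 3 vertices, so the decomposition has width 2, which upper-bounds the treewidth. Conversely, {2, 7, 8} is a clique of size 3, and the vertices of any clique must share a bag in every tree decomposition; so some bag has ≥ 3 vertices and tw(G) ≥ 2. Combining the bounds, tw(G) = 2.

2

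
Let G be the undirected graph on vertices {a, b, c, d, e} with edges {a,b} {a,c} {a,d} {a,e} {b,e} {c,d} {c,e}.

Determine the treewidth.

2

A width-2 tree decomposition is:
Bags: B1 = {a, c, e}  B2 = {a, b, e}  B3 = {a, c, d}
Tree: B1–B2, B1–B3
The largest bag has 3 vertices, giving width 2; this decomposition certifies tw(G) ≤ 2. On the other hand G contains the 3-clique {a, c, d}. A clique must lie in a single bag of any decomposition, so no decomposition can have width below 2. Combining the bounds, tw(G) = 2.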